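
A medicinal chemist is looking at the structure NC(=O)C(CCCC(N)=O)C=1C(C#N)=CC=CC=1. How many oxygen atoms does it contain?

2

Scan the SMILES for O atoms (remember two-letter symbols like Cl and Br are single atoms).
Oxygen count: 2.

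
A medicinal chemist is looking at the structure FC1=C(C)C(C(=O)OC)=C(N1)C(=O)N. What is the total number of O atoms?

Scan the SMILES for O atoms (remember two-letter symbols like Cl and Br are single atoms).
Oxygen count: 3.

3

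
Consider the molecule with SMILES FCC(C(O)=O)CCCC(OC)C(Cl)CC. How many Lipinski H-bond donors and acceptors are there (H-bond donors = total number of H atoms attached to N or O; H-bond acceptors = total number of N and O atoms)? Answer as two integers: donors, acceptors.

1, 3

Donors: find every N or O and count the H atoms it carries.
  atom 5 (O): bond orders sum to 1 → 1 H
  atom 6 (O): bond orders sum to 2 → 0 H
  atom 11 (O): bond orders sum to 2 → 0 H
Lipinski HBD = 1.
Acceptors: N atoms = 0, O atoms = 3 → HBA = 3.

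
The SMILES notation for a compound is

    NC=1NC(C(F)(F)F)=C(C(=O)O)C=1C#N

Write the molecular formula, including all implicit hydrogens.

Walk through each heavy atom and fill implicit hydrogens from standard valence (C 4, N 3, O 2, S 2, halogen 1):
  atom 1: N, bond orders sum to 1 (valence 3) → 2 H
  atom 2: C, bond orders sum to 4 (valence 4) → 0 H
  atom 3: N, bond orders sum to 2 (valence 3) → 1 H
  atom 4: C, bond orders sum to 4 (valence 4) → 0 H
  atom 5: C, bond orders sum to 4 (valence 4) → 0 H
  atom 6: F (halogen, monovalent) → 0 H
  atom 7: F (halogen, monovalent) → 0 H
  atom 8: F (halogen, monovalent) → 0 H
  atom 9: C, bond orders sum to 4 (valence 4) → 0 H
  atom 10: C, bond orders sum to 4 (valence 4) → 0 H
  atom 11: O, bond orders sum to 2 (valence 2) → 0 H
  atom 12: O, bond orders sum to 1 (valence 2) → 1 H
  atom 13: C, bond orders sum to 4 (valence 4) → 0 H
  atom 14: C, bond orders sum to 4 (valence 4) → 0 H
  atom 15: N, bond orders sum to 3 (valence 3) → 0 H
Totals → C:7, H:4, F:3, N:3, O:2.

C7H4F3N3O2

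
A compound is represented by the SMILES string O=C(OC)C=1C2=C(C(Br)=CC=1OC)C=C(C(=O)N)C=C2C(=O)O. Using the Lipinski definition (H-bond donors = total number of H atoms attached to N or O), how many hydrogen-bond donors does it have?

3

Donors: find every N or O and count the H atoms it carries.
  atom 1 (O): bond orders sum to 2 → 0 H
  atom 3 (O): bond orders sum to 2 → 0 H
  atom 12 (O): bond orders sum to 2 → 0 H
  atom 17 (O): bond orders sum to 2 → 0 H
  atom 18 (N): bond orders sum to 1 → 2 H
  atom 22 (O): bond orders sum to 2 → 0 H
  atom 23 (O): bond orders sum to 1 → 1 H
Lipinski HBD = 3.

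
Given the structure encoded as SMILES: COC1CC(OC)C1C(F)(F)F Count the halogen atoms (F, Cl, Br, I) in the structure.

3

Halogen atoms appear at heavy-atom positions 10, 11, 12 (3×F).
Other groups present: 2 ether.
Halogen count: 3.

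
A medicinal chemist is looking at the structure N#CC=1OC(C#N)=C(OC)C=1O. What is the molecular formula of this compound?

Walk through each heavy atom and fill implicit hydrogens from standard valence (C 4, N 3, O 2, S 2, halogen 1):
  atom 1: N, bond orders sum to 3 (valence 3) → 0 H
  atom 2: C, bond orders sum to 4 (valence 4) → 0 H
  atom 3: C, bond orders sum to 4 (valence 4) → 0 H
  atom 4: O, bond orders sum to 2 (valence 2) → 0 H
  atom 5: C, bond orders sum to 4 (valence 4) → 0 H
  atom 6: C, bond orders sum to 4 (valence 4) → 0 H
  atom 7: N, bond orders sum to 3 (valence 3) → 0 H
  atom 8: C, bond orders sum to 4 (valence 4) → 0 H
  atom 9: O, bond orders sum to 2 (valence 2) → 0 H
  atom 10: C, bond orders sum to 1 (valence 4) → 3 H
  atom 11: C, bond orders sum to 4 (valence 4) → 0 H
  atom 12: O, bond orders sum to 1 (valence 2) → 1 H
Totals → C:7, H:4, N:2, O:3.
In Hill order: C7H4N2O3.

C7H4N2O3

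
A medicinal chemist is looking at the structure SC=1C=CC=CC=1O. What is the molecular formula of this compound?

Walk through each heavy atom and fill implicit hydrogens from standard valence (C 4, N 3, O 2, S 2, halogen 1):
  atom 1: S, bond orders sum to 1 (valence 2) → 1 H
  atom 2: C, bond orders sum to 4 (valence 4) → 0 H
  atom 3: C, bond orders sum to 3 (valence 4) → 1 H
  atom 4: C, bond orders sum to 3 (valence 4) → 1 H
  atom 5: C, bond orders sum to 3 (valence 4) → 1 H
  atom 6: C, bond orders sum to 3 (valence 4) → 1 H
  atom 7: C, bond orders sum to 4 (valence 4) → 0 H
  atom 8: O, bond orders sum to 1 (valence 2) → 1 H
Totals → C:6, H:6, O:1, S:1.

C6H6OS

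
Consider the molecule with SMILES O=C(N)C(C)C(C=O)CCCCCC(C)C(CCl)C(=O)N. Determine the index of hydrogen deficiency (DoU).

Molecular formula: C15H27ClN2O3.
DoU = (2C + 2 + N − H − X) / 2, where X is the halogen count and O/S are ignored.
    = (2·15 + 2 + 2 − 27 − 1) / 2 = 6 / 2 = 3.

3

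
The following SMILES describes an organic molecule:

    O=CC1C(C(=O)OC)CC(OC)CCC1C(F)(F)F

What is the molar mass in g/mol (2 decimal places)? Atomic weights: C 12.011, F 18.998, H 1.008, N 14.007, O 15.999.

282.26 g/mol

First, the molecular formula is C12H17F3O4 (counting implicit H from valence).
  C: 12 × 12.011 = 144.132
  F: 3 × 18.998 = 56.994
  H: 17 × 1.008 = 17.136
  O: 4 × 15.999 = 63.996
Sum: 12×12.011 + 3×18.998 + 17×1.008 + 4×15.999 = 282.258 → 282.26 g/mol.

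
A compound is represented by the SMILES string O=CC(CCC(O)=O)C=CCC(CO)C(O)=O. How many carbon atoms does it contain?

11

Count every carbon token in the SMILES (each C, including those in ring-closure positions and inside branches).
Carbon count: 11.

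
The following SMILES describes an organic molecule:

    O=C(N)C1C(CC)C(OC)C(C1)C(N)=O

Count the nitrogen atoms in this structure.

Scan the SMILES for N atoms (remember two-letter symbols like Cl and Br are single atoms).
Nitrogen count: 2.

2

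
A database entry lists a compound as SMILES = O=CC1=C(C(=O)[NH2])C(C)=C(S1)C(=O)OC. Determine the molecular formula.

C9H9NO4S

Walk through each heavy atom and fill implicit hydrogens from standard valence (C 4, N 3, O 2, S 2, halogen 1):
  atom 1: O, bond orders sum to 2 (valence 2) → 0 H
  atom 2: C, bond orders sum to 3 (valence 4) → 1 H
  atom 3: C, bond orders sum to 4 (valence 4) → 0 H
  atom 4: C, bond orders sum to 4 (valence 4) → 0 H
  atom 5: C, bond orders sum to 4 (valence 4) → 0 H
  atom 6: O, bond orders sum to 2 (valence 2) → 0 H
  atom 7: N with explicit H count 2
  atom 8: C, bond orders sum to 4 (valence 4) → 0 H
  atom 9: C, bond orders sum to 1 (valence 4) → 3 H
  atom 10: C, bond orders sum to 4 (valence 4) → 0 H
  atom 11: S, bond orders sum to 2 (valence 2) → 0 H
  atom 12: C, bond orders sum to 4 (valence 4) → 0 H
  atom 13: O, bond orders sum to 2 (valence 2) → 0 H
  atom 14: O, bond orders sum to 2 (valence 2) → 0 H
  atom 15: C, bond orders sum to 1 (valence 4) → 3 H
Totals → C:9, H:9, N:1, O:4, S:1.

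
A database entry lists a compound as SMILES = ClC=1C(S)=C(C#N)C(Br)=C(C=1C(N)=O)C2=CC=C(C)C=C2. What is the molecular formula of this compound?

Walk through each heavy atom and fill implicit hydrogens from standard valence (C 4, N 3, O 2, S 2, halogen 1):
  atom 1: Cl (halogen, monovalent) → 0 H
  atom 2: C, bond orders sum to 4 (valence 4) → 0 H
  atom 3: C, bond orders sum to 4 (valence 4) → 0 H
  atom 4: S, bond orders sum to 1 (valence 2) → 1 H
  atom 5: C, bond orders sum to 4 (valence 4) → 0 H
  atom 6: C, bond orders sum to 4 (valence 4) → 0 H
  atom 7: N, bond orders sum to 3 (valence 3) → 0 H
  atom 8: C, bond orders sum to 4 (valence 4) → 0 H
  atom 9: Br (halogen, monovalent) → 0 H
  atom 10: C, bond orders sum to 4 (valence 4) → 0 H
  atom 11: C, bond orders sum to 4 (valence 4) → 0 H
  atom 12: C, bond orders sum to 4 (valence 4) → 0 H
  atom 13: N, bond orders sum to 1 (valence 3) → 2 H
  atom 14: O, bond orders sum to 2 (valence 2) → 0 H
  atom 15: C, bond orders sum to 4 (valence 4) → 0 H
  atom 16: C, bond orders sum to 3 (valence 4) → 1 H
  atom 17: C, bond orders sum to 3 (valence 4) → 1 H
  atom 18: C, bond orders sum to 4 (valence 4) → 0 H
  atom 19: C, bond orders sum to 1 (valence 4) → 3 H
  atom 20: C, bond orders sum to 3 (valence 4) → 1 H
  atom 21: C, bond orders sum to 3 (valence 4) → 1 H
Totals → C:15, H:10, Br:1, Cl:1, N:2, O:1, S:1.

C15H10BrClN2OS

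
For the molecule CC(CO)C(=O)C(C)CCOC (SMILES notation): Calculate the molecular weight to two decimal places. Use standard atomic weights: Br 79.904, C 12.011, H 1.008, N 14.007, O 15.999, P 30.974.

174.24 g/mol

First, the molecular formula is C9H18O3 (counting implicit H from valence).
  C: 9 × 12.011 = 108.099
  H: 18 × 1.008 = 18.144
  O: 3 × 15.999 = 47.997
Sum: 9×12.011 + 18×1.008 + 3×15.999 = 174.240 → 174.24 g/mol.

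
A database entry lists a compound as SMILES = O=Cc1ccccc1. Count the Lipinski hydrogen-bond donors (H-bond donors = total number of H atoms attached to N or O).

0

Donors: find every N or O and count the H atoms it carries.
  atom 1 (O): bond orders sum to 2 → 0 H
Lipinski HBD = 0.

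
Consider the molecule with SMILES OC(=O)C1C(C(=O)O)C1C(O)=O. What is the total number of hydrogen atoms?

Walk through each heavy atom and fill implicit hydrogens from standard valence (C 4, N 3, O 2, S 2, halogen 1):
  atom 1: O, bond orders sum to 1 (valence 2) → 1 H
  atom 2: C, bond orders sum to 4 (valence 4) → 0 H
  atom 3: O, bond orders sum to 2 (valence 2) → 0 H
  atom 4: C, bond orders sum to 3 (valence 4) → 1 H
  atom 5: C, bond orders sum to 3 (valence 4) → 1 H
  atom 6: C, bond orders sum to 4 (valence 4) → 0 H
  atom 7: O, bond orders sum to 2 (valence 2) → 0 H
  atom 8: O, bond orders sum to 1 (valence 2) → 1 H
  atom 9: C, bond orders sum to 3 (valence 4) → 1 H
  atom 10: C, bond orders sum to 4 (valence 4) → 0 H
  atom 11: O, bond orders sum to 1 (valence 2) → 1 H
  atom 12: O, bond orders sum to 2 (valence 2) → 0 H
Total hydrogens: 6.

6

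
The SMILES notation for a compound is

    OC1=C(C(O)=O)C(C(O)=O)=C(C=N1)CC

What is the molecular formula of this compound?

C9H9NO5

Walk through each heavy atom and fill implicit hydrogens from standard valence (C 4, N 3, O 2, S 2, halogen 1):
  atom 1: O, bond orders sum to 1 (valence 2) → 1 H
  atom 2: C, bond orders sum to 4 (valence 4) → 0 H
  atom 3: C, bond orders sum to 4 (valence 4) → 0 H
  atom 4: C, bond orders sum to 4 (valence 4) → 0 H
  atom 5: O, bond orders sum to 1 (valence 2) → 1 H
  atom 6: O, bond orders sum to 2 (valence 2) → 0 H
  atom 7: C, bond orders sum to 4 (valence 4) → 0 H
  atom 8: C, bond orders sum to 4 (valence 4) → 0 H
  atom 9: O, bond orders sum to 1 (valence 2) → 1 H
  atom 10: O, bond orders sum to 2 (valence 2) → 0 H
  atom 11: C, bond orders sum to 4 (valence 4) → 0 H
  atom 12: C, bond orders sum to 3 (valence 4) → 1 H
  atom 13: N, bond orders sum to 3 (valence 3) → 0 H
  atom 14: C, bond orders sum to 2 (valence 4) → 2 H
  atom 15: C, bond orders sum to 1 (valence 4) → 3 H
Totals → C:9, H:9, N:1, O:5.
In Hill order: C9H9NO5.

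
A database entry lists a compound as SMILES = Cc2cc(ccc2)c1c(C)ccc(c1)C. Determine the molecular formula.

Walk through each heavy atom and fill implicit hydrogens from standard valence (C 4, N 3, O 2, S 2, halogen 1); for lowercase aromatic atoms, an aromatic c carries 1 H when it has two neighbours and 0 H with three, and aromatic n carries 0 H:
  atom 1: C, bond orders sum to 1 (valence 4) → 3 H
  atom 2: aromatic c, 3 neighbours → 0 H
  atom 3: aromatic c, 2 neighbours → 1 H
  atom 4: aromatic c, 3 neighbours → 0 H
  atom 5: aromatic c, 2 neighbours → 1 H
  atom 6: aromatic c, 2 neighbours → 1 H
  atom 7: aromatic c, 2 neighbours → 1 H
  atom 8: aromatic c, 3 neighbours → 0 H
  atom 9: aromatic c, 3 neighbours → 0 H
  atom 10: C, bond orders sum to 1 (valence 4) → 3 H
  atom 11: aromatic c, 2 neighbours → 1 H
  atom 12: aromatic c, 2 neighbours → 1 H
  atom 13: aromatic c, 3 neighbours → 0 H
  atom 14: aromatic c, 2 neighbours → 1 H
  atom 15: C, bond orders sum to 1 (valence 4) → 3 H
Totals → C:15, H:16.

C15H16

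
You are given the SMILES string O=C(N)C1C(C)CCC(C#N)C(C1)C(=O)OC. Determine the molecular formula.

C12H18N2O3

Walk through each heavy atom and fill implicit hydrogens from standard valence (C 4, N 3, O 2, S 2, halogen 1):
  atom 1: O, bond orders sum to 2 (valence 2) → 0 H
  atom 2: C, bond orders sum to 4 (valence 4) → 0 H
  atom 3: N, bond orders sum to 1 (valence 3) → 2 H
  atom 4: C, bond orders sum to 3 (valence 4) → 1 H
  atom 5: C, bond orders sum to 3 (valence 4) → 1 H
  atom 6: C, bond orders sum to 1 (valence 4) → 3 H
  atom 7: C, bond orders sum to 2 (valence 4) → 2 H
  atom 8: C, bond orders sum to 2 (valence 4) → 2 H
  atom 9: C, bond orders sum to 3 (valence 4) → 1 H
  atom 10: C, bond orders sum to 4 (valence 4) → 0 H
  atom 11: N, bond orders sum to 3 (valence 3) → 0 H
  atom 12: C, bond orders sum to 3 (valence 4) → 1 H
  atom 13: C, bond orders sum to 2 (valence 4) → 2 H
  atom 14: C, bond orders sum to 4 (valence 4) → 0 H
  atom 15: O, bond orders sum to 2 (valence 2) → 0 H
  atom 16: O, bond orders sum to 2 (valence 2) → 0 H
  atom 17: C, bond orders sum to 1 (valence 4) → 3 H
Totals → C:12, H:18, N:2, O:3.
In Hill order: C12H18N2O3.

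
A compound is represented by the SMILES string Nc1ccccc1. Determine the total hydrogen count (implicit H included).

Walk through each heavy atom and fill implicit hydrogens from standard valence (C 4, N 3, O 2, S 2, halogen 1); for lowercase aromatic atoms, an aromatic c carries 1 H when it has two neighbours and 0 H with three, and aromatic n carries 0 H:
  atom 1: N, bond orders sum to 1 (valence 3) → 2 H
  atom 2: aromatic c, 3 neighbours → 0 H
  atom 3: aromatic c, 2 neighbours → 1 H
  atom 4: aromatic c, 2 neighbours → 1 H
  atom 5: aromatic c, 2 neighbours → 1 H
  atom 6: aromatic c, 2 neighbours → 1 H
  atom 7: aromatic c, 2 neighbours → 1 H
Total hydrogens: 7.

7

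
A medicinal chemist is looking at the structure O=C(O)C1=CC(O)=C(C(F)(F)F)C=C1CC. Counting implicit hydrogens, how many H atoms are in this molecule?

Walk through each heavy atom and fill implicit hydrogens from standard valence (C 4, N 3, O 2, S 2, halogen 1):
  atom 1: O, bond orders sum to 2 (valence 2) → 0 H
  atom 2: C, bond orders sum to 4 (valence 4) → 0 H
  atom 3: O, bond orders sum to 1 (valence 2) → 1 H
  atom 4: C, bond orders sum to 4 (valence 4) → 0 H
  atom 5: C, bond orders sum to 3 (valence 4) → 1 H
  atom 6: C, bond orders sum to 4 (valence 4) → 0 H
  atom 7: O, bond orders sum to 1 (valence 2) → 1 H
  atom 8: C, bond orders sum to 4 (valence 4) → 0 H
  atom 9: C, bond orders sum to 4 (valence 4) → 0 H
  atom 10: F (halogen, monovalent) → 0 H
  atom 11: F (halogen, monovalent) → 0 H
  atom 12: F (halogen, monovalent) → 0 H
  atom 13: C, bond orders sum to 3 (valence 4) → 1 H
  atom 14: C, bond orders sum to 4 (valence 4) → 0 H
  atom 15: C, bond orders sum to 2 (valence 4) → 2 H
  atom 16: C, bond orders sum to 1 (valence 4) → 3 H
Total hydrogens: 9.

9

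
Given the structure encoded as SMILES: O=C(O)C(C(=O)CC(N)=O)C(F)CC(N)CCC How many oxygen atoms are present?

4

Scan the SMILES for O atoms (remember two-letter symbols like Cl and Br are single atoms).
Oxygen count: 4.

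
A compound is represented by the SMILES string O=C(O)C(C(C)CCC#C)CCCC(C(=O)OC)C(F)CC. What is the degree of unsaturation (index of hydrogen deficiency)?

Molecular formula: C17H27FO4.
DoU = (2C + 2 + N − H − X) / 2, where X is the halogen count and O/S are ignored.
    = (2·17 + 2 + 0 − 27 − 1) / 2 = 8 / 2 = 4.

4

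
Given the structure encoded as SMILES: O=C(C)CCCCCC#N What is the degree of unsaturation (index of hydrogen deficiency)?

Molecular formula: C8H13NO.
DoU = (2C + 2 + N − H − X) / 2, where X is the halogen count and O/S are ignored.
    = (2·8 + 2 + 1 − 13 − 0) / 2 = 6 / 2 = 3.

3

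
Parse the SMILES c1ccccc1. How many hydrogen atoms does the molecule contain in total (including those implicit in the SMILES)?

Walk through each heavy atom and fill implicit hydrogens from standard valence (C 4, N 3, O 2, S 2, halogen 1); for lowercase aromatic atoms, an aromatic c carries 1 H when it has two neighbours and 0 H with three, and aromatic n carries 0 H:
  atom 1: aromatic c, 2 neighbours → 1 H
  atom 2: aromatic c, 2 neighbours → 1 H
  atom 3: aromatic c, 2 neighbours → 1 H
  atom 4: aromatic c, 2 neighbours → 1 H
  atom 5: aromatic c, 2 neighbours → 1 H
  atom 6: aromatic c, 2 neighbours → 1 H
Total hydrogens: 6.

6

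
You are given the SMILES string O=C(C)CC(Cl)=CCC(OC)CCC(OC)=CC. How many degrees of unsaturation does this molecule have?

3

Degree of unsaturation = (number of rings) + (number of π bonds).
Ring closures in the SMILES: 0.
π bonds: 3 double bonds (each 1 DoU) → 3 DoU from unsaturation.
Total DoU = 0 + 3 = 3.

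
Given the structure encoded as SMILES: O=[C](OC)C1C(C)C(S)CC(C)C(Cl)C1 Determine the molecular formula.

Walk through each heavy atom and fill implicit hydrogens from standard valence (C 4, N 3, O 2, S 2, halogen 1):
  atom 1: O, bond orders sum to 2 (valence 2) → 0 H
  atom 2: C with explicit H count 0
  atom 3: O, bond orders sum to 2 (valence 2) → 0 H
  atom 4: C, bond orders sum to 1 (valence 4) → 3 H
  atom 5: C, bond orders sum to 3 (valence 4) → 1 H
  atom 6: C, bond orders sum to 3 (valence 4) → 1 H
  atom 7: C, bond orders sum to 1 (valence 4) → 3 H
  atom 8: C, bond orders sum to 3 (valence 4) → 1 H
  atom 9: S, bond orders sum to 1 (valence 2) → 1 H
  atom 10: C, bond orders sum to 2 (valence 4) → 2 H
  atom 11: C, bond orders sum to 3 (valence 4) → 1 H
  atom 12: C, bond orders sum to 1 (valence 4) → 3 H
  atom 13: C, bond orders sum to 3 (valence 4) → 1 H
  atom 14: Cl (halogen, monovalent) → 0 H
  atom 15: C, bond orders sum to 2 (valence 4) → 2 H
Totals → C:11, H:19, Cl:1, O:2, S:1.
In Hill order: C11H19ClO2S.

C11H19ClO2S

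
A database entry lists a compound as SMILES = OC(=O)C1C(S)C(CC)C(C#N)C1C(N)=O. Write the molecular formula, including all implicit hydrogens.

Walk through each heavy atom and fill implicit hydrogens from standard valence (C 4, N 3, O 2, S 2, halogen 1):
  atom 1: O, bond orders sum to 1 (valence 2) → 1 H
  atom 2: C, bond orders sum to 4 (valence 4) → 0 H
  atom 3: O, bond orders sum to 2 (valence 2) → 0 H
  atom 4: C, bond orders sum to 3 (valence 4) → 1 H
  atom 5: C, bond orders sum to 3 (valence 4) → 1 H
  atom 6: S, bond orders sum to 1 (valence 2) → 1 H
  atom 7: C, bond orders sum to 3 (valence 4) → 1 H
  atom 8: C, bond orders sum to 2 (valence 4) → 2 H
  atom 9: C, bond orders sum to 1 (valence 4) → 3 H
  atom 10: C, bond orders sum to 3 (valence 4) → 1 H
  atom 11: C, bond orders sum to 4 (valence 4) → 0 H
  atom 12: N, bond orders sum to 3 (valence 3) → 0 H
  atom 13: C, bond orders sum to 3 (valence 4) → 1 H
  atom 14: C, bond orders sum to 4 (valence 4) → 0 H
  atom 15: N, bond orders sum to 1 (valence 3) → 2 H
  atom 16: O, bond orders sum to 2 (valence 2) → 0 H
Totals → C:10, H:14, N:2, O:3, S:1.
In Hill order: C10H14N2O3S.

C10H14N2O3S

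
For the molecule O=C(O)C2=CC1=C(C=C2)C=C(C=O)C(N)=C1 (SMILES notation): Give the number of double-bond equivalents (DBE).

Degree of unsaturation = (number of rings) + (number of π bonds).
Ring closures in the SMILES: 2.
π bonds: 7 double bonds (each 1 DoU) → 7 DoU from unsaturation.
Total DoU = 2 + 7 = 9.

9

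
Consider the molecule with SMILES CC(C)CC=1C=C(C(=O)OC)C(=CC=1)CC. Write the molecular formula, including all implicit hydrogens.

C14H20O2

Walk through each heavy atom and fill implicit hydrogens from standard valence (C 4, N 3, O 2, S 2, halogen 1):
  atom 1: C, bond orders sum to 1 (valence 4) → 3 H
  atom 2: C, bond orders sum to 3 (valence 4) → 1 H
  atom 3: C, bond orders sum to 1 (valence 4) → 3 H
  atom 4: C, bond orders sum to 2 (valence 4) → 2 H
  atom 5: C, bond orders sum to 4 (valence 4) → 0 H
  atom 6: C, bond orders sum to 3 (valence 4) → 1 H
  atom 7: C, bond orders sum to 4 (valence 4) → 0 H
  atom 8: C, bond orders sum to 4 (valence 4) → 0 H
  atom 9: O, bond orders sum to 2 (valence 2) → 0 H
  atom 10: O, bond orders sum to 2 (valence 2) → 0 H
  atom 11: C, bond orders sum to 1 (valence 4) → 3 H
  atom 12: C, bond orders sum to 4 (valence 4) → 0 H
  atom 13: C, bond orders sum to 3 (valence 4) → 1 H
  atom 14: C, bond orders sum to 3 (valence 4) → 1 H
  atom 15: C, bond orders sum to 2 (valence 4) → 2 H
  atom 16: C, bond orders sum to 1 (valence 4) → 3 H
Totals → C:14, H:20, O:2.
In Hill order: C14H20O2.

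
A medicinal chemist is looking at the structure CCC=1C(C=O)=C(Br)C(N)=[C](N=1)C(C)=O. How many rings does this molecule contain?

In SMILES, each pair of matching ring-closure digits denotes one ring-closing bond; the number of such bonds equals the number of independent rings.
Ring-closure bonds here: 1.

1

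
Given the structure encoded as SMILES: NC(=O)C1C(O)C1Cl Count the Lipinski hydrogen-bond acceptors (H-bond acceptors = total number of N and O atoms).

3

N atoms: 1; O atoms: 2.
Lipinski HBA = 1 + 2 = 3.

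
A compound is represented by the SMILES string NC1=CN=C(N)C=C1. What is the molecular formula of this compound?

C5H7N3

Walk through each heavy atom and fill implicit hydrogens from standard valence (C 4, N 3, O 2, S 2, halogen 1):
  atom 1: N, bond orders sum to 1 (valence 3) → 2 H
  atom 2: C, bond orders sum to 4 (valence 4) → 0 H
  atom 3: C, bond orders sum to 3 (valence 4) → 1 H
  atom 4: N, bond orders sum to 3 (valence 3) → 0 H
  atom 5: C, bond orders sum to 4 (valence 4) → 0 H
  atom 6: N, bond orders sum to 1 (valence 3) → 2 H
  atom 7: C, bond orders sum to 3 (valence 4) → 1 H
  atom 8: C, bond orders sum to 3 (valence 4) → 1 H
Totals → C:5, H:7, N:3.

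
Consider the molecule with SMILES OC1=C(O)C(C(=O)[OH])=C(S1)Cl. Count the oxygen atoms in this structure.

Scan the SMILES for O atoms (remember two-letter symbols like Cl and Br are single atoms).
Oxygen count: 4.

4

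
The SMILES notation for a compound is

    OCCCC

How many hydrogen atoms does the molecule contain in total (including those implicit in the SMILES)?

10

Walk through each heavy atom and fill implicit hydrogens from standard valence (C 4, N 3, O 2, S 2, halogen 1):
  atom 1: O, bond orders sum to 1 (valence 2) → 1 H
  atom 2: C, bond orders sum to 2 (valence 4) → 2 H
  atom 3: C, bond orders sum to 2 (valence 4) → 2 H
  atom 4: C, bond orders sum to 2 (valence 4) → 2 H
  atom 5: C, bond orders sum to 1 (valence 4) → 3 H
Total hydrogens: 10.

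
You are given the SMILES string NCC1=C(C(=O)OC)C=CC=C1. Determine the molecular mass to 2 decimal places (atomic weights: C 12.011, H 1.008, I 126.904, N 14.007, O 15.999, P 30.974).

165.19 g/mol

First, the molecular formula is C9H11NO2 (counting implicit H from valence).
  C: 9 × 12.011 = 108.099
  H: 11 × 1.008 = 11.088
  N: 1 × 14.007 = 14.007
  O: 2 × 15.999 = 31.998
Sum: 9×12.011 + 11×1.008 + 1×14.007 + 2×15.999 = 165.192 → 165.19 g/mol.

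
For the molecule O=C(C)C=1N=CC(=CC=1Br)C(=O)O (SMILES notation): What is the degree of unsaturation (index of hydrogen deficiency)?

Degree of unsaturation = (number of rings) + (number of π bonds).
Ring closures in the SMILES: 1.
π bonds: 5 double bonds (each 1 DoU) → 5 DoU from unsaturation.
Total DoU = 1 + 5 = 6.

6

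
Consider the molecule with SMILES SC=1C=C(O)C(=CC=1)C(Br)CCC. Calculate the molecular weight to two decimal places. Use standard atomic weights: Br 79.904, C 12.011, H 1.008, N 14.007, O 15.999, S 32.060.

First, the molecular formula is C10H13BrOS (counting implicit H from valence).
  Br: 1 × 79.904 = 79.904
  C: 10 × 12.011 = 120.110
  H: 13 × 1.008 = 13.104
  O: 1 × 15.999 = 15.999
  S: 1 × 32.060 = 32.060
Sum: 1×79.904 + 10×12.011 + 13×1.008 + 1×15.999 + 1×32.060 = 261.177 → 261.18 g/mol.

261.18 g/mol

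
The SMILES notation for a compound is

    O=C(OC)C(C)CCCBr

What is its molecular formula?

C7H13BrO2

Walk through each heavy atom and fill implicit hydrogens from standard valence (C 4, N 3, O 2, S 2, halogen 1):
  atom 1: O, bond orders sum to 2 (valence 2) → 0 H
  atom 2: C, bond orders sum to 4 (valence 4) → 0 H
  atom 3: O, bond orders sum to 2 (valence 2) → 0 H
  atom 4: C, bond orders sum to 1 (valence 4) → 3 H
  atom 5: C, bond orders sum to 3 (valence 4) → 1 H
  atom 6: C, bond orders sum to 1 (valence 4) → 3 H
  atom 7: C, bond orders sum to 2 (valence 4) → 2 H
  atom 8: C, bond orders sum to 2 (valence 4) → 2 H
  atom 9: C, bond orders sum to 2 (valence 4) → 2 H
  atom 10: Br (halogen, monovalent) → 0 H
Totals → C:7, H:13, Br:1, O:2.
In Hill order: C7H13BrO2.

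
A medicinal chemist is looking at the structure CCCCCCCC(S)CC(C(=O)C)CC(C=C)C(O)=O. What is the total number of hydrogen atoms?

Walk through each heavy atom and fill implicit hydrogens from standard valence (C 4, N 3, O 2, S 2, halogen 1):
  atom 1: C, bond orders sum to 1 (valence 4) → 3 H
  atom 2: C, bond orders sum to 2 (valence 4) → 2 H
  atom 3: C, bond orders sum to 2 (valence 4) → 2 H
  atom 4: C, bond orders sum to 2 (valence 4) → 2 H
  atom 5: C, bond orders sum to 2 (valence 4) → 2 H
  atom 6: C, bond orders sum to 2 (valence 4) → 2 H
  atom 7: C, bond orders sum to 2 (valence 4) → 2 H
  atom 8: C, bond orders sum to 3 (valence 4) → 1 H
  atom 9: S, bond orders sum to 1 (valence 2) → 1 H
  atom 10: C, bond orders sum to 2 (valence 4) → 2 H
  atom 11: C, bond orders sum to 3 (valence 4) → 1 H
  atom 12: C, bond orders sum to 4 (valence 4) → 0 H
  atom 13: O, bond orders sum to 2 (valence 2) → 0 H
  atom 14: C, bond orders sum to 1 (valence 4) → 3 H
  atom 15: C, bond orders sum to 2 (valence 4) → 2 H
  atom 16: C, bond orders sum to 3 (valence 4) → 1 H
  atom 17: C, bond orders sum to 3 (valence 4) → 1 H
  atom 18: C, bond orders sum to 2 (valence 4) → 2 H
  atom 19: C, bond orders sum to 4 (valence 4) → 0 H
  atom 20: O, bond orders sum to 1 (valence 2) → 1 H
  atom 21: O, bond orders sum to 2 (valence 2) → 0 H
Total hydrogens: 30.

30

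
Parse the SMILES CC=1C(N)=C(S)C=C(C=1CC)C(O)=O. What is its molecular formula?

Walk through each heavy atom and fill implicit hydrogens from standard valence (C 4, N 3, O 2, S 2, halogen 1):
  atom 1: C, bond orders sum to 1 (valence 4) → 3 H
  atom 2: C, bond orders sum to 4 (valence 4) → 0 H
  atom 3: C, bond orders sum to 4 (valence 4) → 0 H
  atom 4: N, bond orders sum to 1 (valence 3) → 2 H
  atom 5: C, bond orders sum to 4 (valence 4) → 0 H
  atom 6: S, bond orders sum to 1 (valence 2) → 1 H
  atom 7: C, bond orders sum to 3 (valence 4) → 1 H
  atom 8: C, bond orders sum to 4 (valence 4) → 0 H
  atom 9: C, bond orders sum to 4 (valence 4) → 0 H
  atom 10: C, bond orders sum to 2 (valence 4) → 2 H
  atom 11: C, bond orders sum to 1 (valence 4) → 3 H
  atom 12: C, bond orders sum to 4 (valence 4) → 0 H
  atom 13: O, bond orders sum to 1 (valence 2) → 1 H
  atom 14: O, bond orders sum to 2 (valence 2) → 0 H
Totals → C:10, H:13, N:1, O:2, S:1.

C10H13NO2S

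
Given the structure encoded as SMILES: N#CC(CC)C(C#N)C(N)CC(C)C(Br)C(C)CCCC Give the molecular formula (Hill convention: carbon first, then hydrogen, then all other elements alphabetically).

C17H30BrN3

Walk through each heavy atom and fill implicit hydrogens from standard valence (C 4, N 3, O 2, S 2, halogen 1):
  atom 1: N, bond orders sum to 3 (valence 3) → 0 H
  atom 2: C, bond orders sum to 4 (valence 4) → 0 H
  atom 3: C, bond orders sum to 3 (valence 4) → 1 H
  atom 4: C, bond orders sum to 2 (valence 4) → 2 H
  atom 5: C, bond orders sum to 1 (valence 4) → 3 H
  atom 6: C, bond orders sum to 3 (valence 4) → 1 H
  atom 7: C, bond orders sum to 4 (valence 4) → 0 H
  atom 8: N, bond orders sum to 3 (valence 3) → 0 H
  atom 9: C, bond orders sum to 3 (valence 4) → 1 H
  atom 10: N, bond orders sum to 1 (valence 3) → 2 H
  atom 11: C, bond orders sum to 2 (valence 4) → 2 H
  atom 12: C, bond orders sum to 3 (valence 4) → 1 H
  atom 13: C, bond orders sum to 1 (valence 4) → 3 H
  atom 14: C, bond orders sum to 3 (valence 4) → 1 H
  atom 15: Br (halogen, monovalent) → 0 H
  atom 16: C, bond orders sum to 3 (valence 4) → 1 H
  atom 17: C, bond orders sum to 1 (valence 4) → 3 H
  atom 18: C, bond orders sum to 2 (valence 4) → 2 H
  atom 19: C, bond orders sum to 2 (valence 4) → 2 H
  atom 20: C, bond orders sum to 2 (valence 4) → 2 H
  atom 21: C, bond orders sum to 1 (valence 4) → 3 H
Totals → C:17, H:30, Br:1, N:3.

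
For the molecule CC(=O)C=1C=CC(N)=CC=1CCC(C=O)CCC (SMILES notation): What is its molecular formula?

Walk through each heavy atom and fill implicit hydrogens from standard valence (C 4, N 3, O 2, S 2, halogen 1):
  atom 1: C, bond orders sum to 1 (valence 4) → 3 H
  atom 2: C, bond orders sum to 4 (valence 4) → 0 H
  atom 3: O, bond orders sum to 2 (valence 2) → 0 H
  atom 4: C, bond orders sum to 4 (valence 4) → 0 H
  atom 5: C, bond orders sum to 3 (valence 4) → 1 H
  atom 6: C, bond orders sum to 3 (valence 4) → 1 H
  atom 7: C, bond orders sum to 4 (valence 4) → 0 H
  atom 8: N, bond orders sum to 1 (valence 3) → 2 H
  atom 9: C, bond orders sum to 3 (valence 4) → 1 H
  atom 10: C, bond orders sum to 4 (valence 4) → 0 H
  atom 11: C, bond orders sum to 2 (valence 4) → 2 H
  atom 12: C, bond orders sum to 2 (valence 4) → 2 H
  atom 13: C, bond orders sum to 3 (valence 4) → 1 H
  atom 14: C, bond orders sum to 3 (valence 4) → 1 H
  atom 15: O, bond orders sum to 2 (valence 2) → 0 H
  atom 16: C, bond orders sum to 2 (valence 4) → 2 H
  atom 17: C, bond orders sum to 2 (valence 4) → 2 H
  atom 18: C, bond orders sum to 1 (valence 4) → 3 H
Totals → C:15, H:21, N:1, O:2.
In Hill order: C15H21NO2.

C15H21NO2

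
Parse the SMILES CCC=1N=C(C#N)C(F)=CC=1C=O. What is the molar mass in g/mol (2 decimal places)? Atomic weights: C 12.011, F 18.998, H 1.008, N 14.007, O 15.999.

First, the molecular formula is C9H7FN2O (counting implicit H from valence).
  C: 9 × 12.011 = 108.099
  F: 1 × 18.998 = 18.998
  H: 7 × 1.008 = 7.056
  N: 2 × 14.007 = 28.014
  O: 1 × 15.999 = 15.999
Sum: 9×12.011 + 1×18.998 + 7×1.008 + 2×14.007 + 1×15.999 = 178.166 → 178.17 g/mol.

178.17 g/mol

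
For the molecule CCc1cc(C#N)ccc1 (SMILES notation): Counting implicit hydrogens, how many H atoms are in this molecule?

9

Walk through each heavy atom and fill implicit hydrogens from standard valence (C 4, N 3, O 2, S 2, halogen 1); for lowercase aromatic atoms, an aromatic c carries 1 H when it has two neighbours and 0 H with three, and aromatic n carries 0 H:
  atom 1: C, bond orders sum to 1 (valence 4) → 3 H
  atom 2: C, bond orders sum to 2 (valence 4) → 2 H
  atom 3: aromatic c, 3 neighbours → 0 H
  atom 4: aromatic c, 2 neighbours → 1 H
  atom 5: aromatic c, 3 neighbours → 0 H
  atom 6: C, bond orders sum to 4 (valence 4) → 0 H
  atom 7: N, bond orders sum to 3 (valence 3) → 0 H
  atom 8: aromatic c, 2 neighbours → 1 H
  atom 9: aromatic c, 2 neighbours → 1 H
  atom 10: aromatic c, 2 neighbours → 1 H
Total hydrogens: 9.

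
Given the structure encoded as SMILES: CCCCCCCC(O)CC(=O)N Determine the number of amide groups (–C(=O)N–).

The amide motif appears at heavy-atom position 11 in the SMILES.
Other groups present: 1 hydroxyl.
Amide count: 1.

1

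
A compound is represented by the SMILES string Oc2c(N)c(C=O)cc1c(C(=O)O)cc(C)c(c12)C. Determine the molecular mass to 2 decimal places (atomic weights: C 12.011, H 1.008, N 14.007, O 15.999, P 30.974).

259.26 g/mol

First, the molecular formula is C14H13NO4 (counting implicit H from valence).
  C: 14 × 12.011 = 168.154
  H: 13 × 1.008 = 13.104
  N: 1 × 14.007 = 14.007
  O: 4 × 15.999 = 63.996
Sum: 14×12.011 + 13×1.008 + 1×14.007 + 4×15.999 = 259.261 → 259.26 g/mol.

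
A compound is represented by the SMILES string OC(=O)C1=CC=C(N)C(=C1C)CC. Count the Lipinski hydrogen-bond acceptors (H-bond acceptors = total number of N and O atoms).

3

N atoms: 1; O atoms: 2.
Lipinski HBA = 1 + 2 = 3.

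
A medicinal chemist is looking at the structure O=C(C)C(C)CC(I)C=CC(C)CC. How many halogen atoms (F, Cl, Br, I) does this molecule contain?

Halogen atoms appear at heavy-atom position 8 (1×I).
Other groups present: 1 alkene, 1 ketone.
Halogen count: 1.

1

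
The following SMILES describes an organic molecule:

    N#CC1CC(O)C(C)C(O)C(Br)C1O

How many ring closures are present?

In SMILES, each pair of matching ring-closure digits denotes one ring-closing bond; the number of such bonds equals the number of independent rings.
Ring-closure bonds here: 1.

1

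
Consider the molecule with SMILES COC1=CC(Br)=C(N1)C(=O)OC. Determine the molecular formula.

Walk through each heavy atom and fill implicit hydrogens from standard valence (C 4, N 3, O 2, S 2, halogen 1):
  atom 1: C, bond orders sum to 1 (valence 4) → 3 H
  atom 2: O, bond orders sum to 2 (valence 2) → 0 H
  atom 3: C, bond orders sum to 4 (valence 4) → 0 H
  atom 4: C, bond orders sum to 3 (valence 4) → 1 H
  atom 5: C, bond orders sum to 4 (valence 4) → 0 H
  atom 6: Br (halogen, monovalent) → 0 H
  atom 7: C, bond orders sum to 4 (valence 4) → 0 H
  atom 8: N, bond orders sum to 2 (valence 3) → 1 H
  atom 9: C, bond orders sum to 4 (valence 4) → 0 H
  atom 10: O, bond orders sum to 2 (valence 2) → 0 H
  atom 11: O, bond orders sum to 2 (valence 2) → 0 H
  atom 12: C, bond orders sum to 1 (valence 4) → 3 H
Totals → C:7, H:8, Br:1, N:1, O:3.

C7H8BrNO3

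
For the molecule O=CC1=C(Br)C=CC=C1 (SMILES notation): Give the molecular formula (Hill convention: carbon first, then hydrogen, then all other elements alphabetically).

C7H5BrO

Walk through each heavy atom and fill implicit hydrogens from standard valence (C 4, N 3, O 2, S 2, halogen 1):
  atom 1: O, bond orders sum to 2 (valence 2) → 0 H
  atom 2: C, bond orders sum to 3 (valence 4) → 1 H
  atom 3: C, bond orders sum to 4 (valence 4) → 0 H
  atom 4: C, bond orders sum to 4 (valence 4) → 0 H
  atom 5: Br (halogen, monovalent) → 0 H
  atom 6: C, bond orders sum to 3 (valence 4) → 1 H
  atom 7: C, bond orders sum to 3 (valence 4) → 1 H
  atom 8: C, bond orders sum to 3 (valence 4) → 1 H
  atom 9: C, bond orders sum to 3 (valence 4) → 1 H
Totals → C:7, H:5, Br:1, O:1.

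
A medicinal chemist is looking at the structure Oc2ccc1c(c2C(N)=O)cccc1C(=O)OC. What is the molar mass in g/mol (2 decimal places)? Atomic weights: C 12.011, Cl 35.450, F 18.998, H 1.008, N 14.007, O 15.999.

245.23 g/mol

First, the molecular formula is C13H11NO4 (counting implicit H from valence).
  C: 13 × 12.011 = 156.143
  H: 11 × 1.008 = 11.088
  N: 1 × 14.007 = 14.007
  O: 4 × 15.999 = 63.996
Sum: 13×12.011 + 11×1.008 + 1×14.007 + 4×15.999 = 245.234 → 245.23 g/mol.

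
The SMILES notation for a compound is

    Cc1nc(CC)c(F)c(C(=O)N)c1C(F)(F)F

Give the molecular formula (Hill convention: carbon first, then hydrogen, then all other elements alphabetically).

C10H10F4N2O

Walk through each heavy atom and fill implicit hydrogens from standard valence (C 4, N 3, O 2, S 2, halogen 1); for lowercase aromatic atoms, an aromatic c carries 1 H when it has two neighbours and 0 H with three, and aromatic n carries 0 H:
  atom 1: C, bond orders sum to 1 (valence 4) → 3 H
  atom 2: aromatic c, 3 neighbours → 0 H
  atom 3: aromatic n, 2 neighbours → 0 H
  atom 4: aromatic c, 3 neighbours → 0 H
  atom 5: C, bond orders sum to 2 (valence 4) → 2 H
  atom 6: C, bond orders sum to 1 (valence 4) → 3 H
  atom 7: aromatic c, 3 neighbours → 0 H
  atom 8: F (halogen, monovalent) → 0 H
  atom 9: aromatic c, 3 neighbours → 0 H
  atom 10: C, bond orders sum to 4 (valence 4) → 0 H
  atom 11: O, bond orders sum to 2 (valence 2) → 0 H
  atom 12: N, bond orders sum to 1 (valence 3) → 2 H
  atom 13: aromatic c, 3 neighbours → 0 H
  atom 14: C, bond orders sum to 4 (valence 4) → 0 H
  atom 15: F (halogen, monovalent) → 0 H
  atom 16: F (halogen, monovalent) → 0 H
  atom 17: F (halogen, monovalent) → 0 H
Totals → C:10, H:10, F:4, N:2, O:1.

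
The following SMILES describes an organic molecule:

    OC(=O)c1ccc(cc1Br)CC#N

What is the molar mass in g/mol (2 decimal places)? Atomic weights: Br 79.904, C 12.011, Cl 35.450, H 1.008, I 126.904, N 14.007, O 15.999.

First, the molecular formula is C9H6BrNO2 (counting implicit H from valence).
  Br: 1 × 79.904 = 79.904
  C: 9 × 12.011 = 108.099
  H: 6 × 1.008 = 6.048
  N: 1 × 14.007 = 14.007
  O: 2 × 15.999 = 31.998
Sum: 1×79.904 + 9×12.011 + 6×1.008 + 1×14.007 + 2×15.999 = 240.056 → 240.06 g/mol.

240.06 g/mol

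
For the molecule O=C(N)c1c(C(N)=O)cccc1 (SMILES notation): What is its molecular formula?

C8H8N2O2

Walk through each heavy atom and fill implicit hydrogens from standard valence (C 4, N 3, O 2, S 2, halogen 1); for lowercase aromatic atoms, an aromatic c carries 1 H when it has two neighbours and 0 H with three, and aromatic n carries 0 H:
  atom 1: O, bond orders sum to 2 (valence 2) → 0 H
  atom 2: C, bond orders sum to 4 (valence 4) → 0 H
  atom 3: N, bond orders sum to 1 (valence 3) → 2 H
  atom 4: aromatic c, 3 neighbours → 0 H
  atom 5: aromatic c, 3 neighbours → 0 H
  atom 6: C, bond orders sum to 4 (valence 4) → 0 H
  atom 7: N, bond orders sum to 1 (valence 3) → 2 H
  atom 8: O, bond orders sum to 2 (valence 2) → 0 H
  atom 9: aromatic c, 2 neighbours → 1 H
  atom 10: aromatic c, 2 neighbours → 1 H
  atom 11: aromatic c, 2 neighbours → 1 H
  atom 12: aromatic c, 2 neighbours → 1 H
Totals → C:8, H:8, N:2, O:2.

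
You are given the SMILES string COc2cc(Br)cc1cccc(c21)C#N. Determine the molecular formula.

C12H8BrNO

Walk through each heavy atom and fill implicit hydrogens from standard valence (C 4, N 3, O 2, S 2, halogen 1); for lowercase aromatic atoms, an aromatic c carries 1 H when it has two neighbours and 0 H with three, and aromatic n carries 0 H:
  atom 1: C, bond orders sum to 1 (valence 4) → 3 H
  atom 2: O, bond orders sum to 2 (valence 2) → 0 H
  atom 3: aromatic c, 3 neighbours → 0 H
  atom 4: aromatic c, 2 neighbours → 1 H
  atom 5: aromatic c, 3 neighbours → 0 H
  atom 6: Br (halogen, monovalent) → 0 H
  atom 7: aromatic c, 2 neighbours → 1 H
  atom 8: aromatic c, 3 neighbours → 0 H
  atom 9: aromatic c, 2 neighbours → 1 H
  atom 10: aromatic c, 2 neighbours → 1 H
  atom 11: aromatic c, 2 neighbours → 1 H
  atom 12: aromatic c, 3 neighbours → 0 H
  atom 13: aromatic c, 3 neighbours → 0 H
  atom 14: C, bond orders sum to 4 (valence 4) → 0 H
  atom 15: N, bond orders sum to 3 (valence 3) → 0 H
Totals → C:12, H:8, Br:1, N:1, O:1.
In Hill order: C12H8BrNO.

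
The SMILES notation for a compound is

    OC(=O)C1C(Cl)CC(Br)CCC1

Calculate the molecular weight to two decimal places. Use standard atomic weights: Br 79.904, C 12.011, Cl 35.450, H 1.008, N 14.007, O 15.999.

255.54 g/mol

First, the molecular formula is C8H12BrClO2 (counting implicit H from valence).
  Br: 1 × 79.904 = 79.904
  C: 8 × 12.011 = 96.088
  Cl: 1 × 35.450 = 35.450
  H: 12 × 1.008 = 12.096
  O: 2 × 15.999 = 31.998
Sum: 1×79.904 + 8×12.011 + 1×35.450 + 12×1.008 + 2×15.999 = 255.536 → 255.54 g/mol.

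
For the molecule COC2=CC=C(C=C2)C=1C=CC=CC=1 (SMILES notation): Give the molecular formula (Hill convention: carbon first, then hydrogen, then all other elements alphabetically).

Walk through each heavy atom and fill implicit hydrogens from standard valence (C 4, N 3, O 2, S 2, halogen 1):
  atom 1: C, bond orders sum to 1 (valence 4) → 3 H
  atom 2: O, bond orders sum to 2 (valence 2) → 0 H
  atom 3: C, bond orders sum to 4 (valence 4) → 0 H
  atom 4: C, bond orders sum to 3 (valence 4) → 1 H
  atom 5: C, bond orders sum to 3 (valence 4) → 1 H
  atom 6: C, bond orders sum to 4 (valence 4) → 0 H
  atom 7: C, bond orders sum to 3 (valence 4) → 1 H
  atom 8: C, bond orders sum to 3 (valence 4) → 1 H
  atom 9: C, bond orders sum to 4 (valence 4) → 0 H
  atom 10: C, bond orders sum to 3 (valence 4) → 1 H
  atom 11: C, bond orders sum to 3 (valence 4) → 1 H
  atom 12: C, bond orders sum to 3 (valence 4) → 1 H
  atom 13: C, bond orders sum to 3 (valence 4) → 1 H
  atom 14: C, bond orders sum to 3 (valence 4) → 1 H
Totals → C:13, H:12, O:1.

C13H12O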